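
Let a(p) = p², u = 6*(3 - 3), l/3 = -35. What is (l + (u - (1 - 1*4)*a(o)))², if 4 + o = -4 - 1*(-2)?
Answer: 9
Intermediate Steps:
l = -105 (l = 3*(-35) = -105)
o = -6 (o = -4 + (-4 - 1*(-2)) = -4 + (-4 + 2) = -4 - 2 = -6)
u = 0 (u = 6*0 = 0)
(l + (u - (1 - 1*4)*a(o)))² = (-105 + (0 - (1 - 1*4)*(-6)²))² = (-105 + (0 - (1 - 4)*36))² = (-105 + (0 - (-3)*36))² = (-105 + (0 - 1*(-108)))² = (-105 + (0 + 108))² = (-105 + 108)² = 3² = 9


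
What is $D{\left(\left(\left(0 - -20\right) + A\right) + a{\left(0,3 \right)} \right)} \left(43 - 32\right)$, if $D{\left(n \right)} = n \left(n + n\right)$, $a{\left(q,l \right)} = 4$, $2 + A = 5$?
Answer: $16038$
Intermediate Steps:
$A = 3$ ($A = -2 + 5 = 3$)
$D{\left(n \right)} = 2 n^{2}$ ($D{\left(n \right)} = n 2 n = 2 n^{2}$)
$D{\left(\left(\left(0 - -20\right) + A\right) + a{\left(0,3 \right)} \right)} \left(43 - 32\right) = 2 \left(\left(\left(0 - -20\right) + 3\right) + 4\right)^{2} \left(43 - 32\right) = 2 \left(\left(\left(0 + 20\right) + 3\right) + 4\right)^{2} \cdot 11 = 2 \left(\left(20 + 3\right) + 4\right)^{2} \cdot 11 = 2 \left(23 + 4\right)^{2} \cdot 11 = 2 \cdot 27^{2} \cdot 11 = 2 \cdot 729 \cdot 11 = 1458 \cdot 11 = 16038$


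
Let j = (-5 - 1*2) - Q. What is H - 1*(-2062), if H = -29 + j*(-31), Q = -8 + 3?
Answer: 2095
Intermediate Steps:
Q = -5
j = -2 (j = (-5 - 1*2) - 1*(-5) = (-5 - 2) + 5 = -7 + 5 = -2)
H = 33 (H = -29 - 2*(-31) = -29 + 62 = 33)
H - 1*(-2062) = 33 - 1*(-2062) = 33 + 2062 = 2095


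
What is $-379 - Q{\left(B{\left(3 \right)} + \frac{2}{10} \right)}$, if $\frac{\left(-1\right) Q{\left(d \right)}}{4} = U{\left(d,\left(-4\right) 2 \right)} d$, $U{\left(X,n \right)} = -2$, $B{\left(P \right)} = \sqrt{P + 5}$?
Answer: $- \frac{1903}{5} - 16 \sqrt{2} \approx -403.23$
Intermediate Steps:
$B{\left(P \right)} = \sqrt{5 + P}$
$Q{\left(d \right)} = 8 d$ ($Q{\left(d \right)} = - 4 \left(- 2 d\right) = 8 d$)
$-379 - Q{\left(B{\left(3 \right)} + \frac{2}{10} \right)} = -379 - 8 \left(\sqrt{5 + 3} + \frac{2}{10}\right) = -379 - 8 \left(\sqrt{8} + 2 \cdot \frac{1}{10}\right) = -379 - 8 \left(2 \sqrt{2} + \frac{1}{5}\right) = -379 - 8 \left(\frac{1}{5} + 2 \sqrt{2}\right) = -379 - \left(\frac{8}{5} + 16 \sqrt{2}\right) = - \frac{1903}{5} - 16 \sqrt{2}$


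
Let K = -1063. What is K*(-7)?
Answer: 7441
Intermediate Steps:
K*(-7) = -1063*(-7) = 7441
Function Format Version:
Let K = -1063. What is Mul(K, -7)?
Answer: 7441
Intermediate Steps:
Mul(K, -7) = Mul(-1063, -7) = 7441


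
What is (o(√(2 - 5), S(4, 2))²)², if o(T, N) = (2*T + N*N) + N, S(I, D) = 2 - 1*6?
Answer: 10512 + 12672*I*√3 ≈ 10512.0 + 21949.0*I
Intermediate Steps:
S(I, D) = -4 (S(I, D) = 2 - 6 = -4)
o(T, N) = N + N² + 2*T (o(T, N) = (2*T + N²) + N = (N² + 2*T) + N = N + N² + 2*T)
(o(√(2 - 5), S(4, 2))²)² = ((-4 + (-4)² + 2*√(2 - 5))²)² = ((-4 + 16 + 2*√(-3))²)² = ((-4 + 16 + 2*(I*√3))²)² = ((-4 + 16 + 2*I*√3)²)² = ((12 + 2*I*√3)²)² = (12 + 2*I*√3)⁴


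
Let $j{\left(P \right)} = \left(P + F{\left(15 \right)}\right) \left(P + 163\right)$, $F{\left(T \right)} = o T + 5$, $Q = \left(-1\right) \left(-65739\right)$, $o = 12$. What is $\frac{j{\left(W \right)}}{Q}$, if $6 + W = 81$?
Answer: $\frac{3640}{3867} \approx 0.9413$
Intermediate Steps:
$W = 75$ ($W = -6 + 81 = 75$)
$Q = 65739$
$F{\left(T \right)} = 5 + 12 T$ ($F{\left(T \right)} = 12 T + 5 = 5 + 12 T$)
$j{\left(P \right)} = \left(163 + P\right) \left(185 + P\right)$ ($j{\left(P \right)} = \left(P + \left(5 + 12 \cdot 15\right)\right) \left(P + 163\right) = \left(P + \left(5 + 180\right)\right) \left(163 + P\right) = \left(P + 185\right) \left(163 + P\right) = \left(185 + P\right) \left(163 + P\right) = \left(163 + P\right) \left(185 + P\right)$)
$\frac{j{\left(W \right)}}{Q} = \frac{30155 + 75^{2} + 348 \cdot 75}{65739} = \left(30155 + 5625 + 26100\right) \frac{1}{65739} = 61880 \cdot \frac{1}{65739} = \frac{3640}{3867}$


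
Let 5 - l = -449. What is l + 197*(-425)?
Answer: -83271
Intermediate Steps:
l = 454 (l = 5 - 1*(-449) = 5 + 449 = 454)
l + 197*(-425) = 454 + 197*(-425) = 454 - 83725 = -83271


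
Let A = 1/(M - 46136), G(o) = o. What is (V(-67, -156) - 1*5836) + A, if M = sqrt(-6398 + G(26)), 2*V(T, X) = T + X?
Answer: -6329736534283/1064268434 - 3*I*sqrt(177)/1064268434 ≈ -5947.5 - 3.7502e-8*I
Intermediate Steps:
V(T, X) = T/2 + X/2 (V(T, X) = (T + X)/2 = T/2 + X/2)
M = 6*I*sqrt(177) (M = sqrt(-6398 + 26) = sqrt(-6372) = 6*I*sqrt(177) ≈ 79.825*I)
A = 1/(-46136 + 6*I*sqrt(177)) (A = 1/(6*I*sqrt(177) - 46136) = 1/(-46136 + 6*I*sqrt(177)) ≈ -2.1675e-5 - 3.75e-8*I)
(V(-67, -156) - 1*5836) + A = (((1/2)*(-67) + (1/2)*(-156)) - 1*5836) + (-11534/532134217 - 3*I*sqrt(177)/1064268434) = ((-67/2 - 78) - 5836) + (-11534/532134217 - 3*I*sqrt(177)/1064268434) = (-223/2 - 5836) + (-11534/532134217 - 3*I*sqrt(177)/1064268434) = -11895/2 + (-11534/532134217 - 3*I*sqrt(177)/1064268434) = -6329736534283/1064268434 - 3*I*sqrt(177)/1064268434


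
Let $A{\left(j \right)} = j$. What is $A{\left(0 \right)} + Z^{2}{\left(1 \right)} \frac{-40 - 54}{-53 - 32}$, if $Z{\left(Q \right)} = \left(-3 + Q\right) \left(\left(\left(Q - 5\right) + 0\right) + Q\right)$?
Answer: $\frac{3384}{85} \approx 39.812$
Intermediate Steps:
$Z{\left(Q \right)} = \left(-5 + 2 Q\right) \left(-3 + Q\right)$ ($Z{\left(Q \right)} = \left(-3 + Q\right) \left(\left(\left(-5 + Q\right) + 0\right) + Q\right) = \left(-3 + Q\right) \left(\left(-5 + Q\right) + Q\right) = \left(-3 + Q\right) \left(-5 + 2 Q\right) = \left(-5 + 2 Q\right) \left(-3 + Q\right)$)
$A{\left(0 \right)} + Z^{2}{\left(1 \right)} \frac{-40 - 54}{-53 - 32} = 0 + \left(15 - 11 + 2 \cdot 1^{2}\right)^{2} \frac{-40 - 54}{-53 - 32} = 0 + \left(15 - 11 + 2 \cdot 1\right)^{2} \left(- \frac{94}{-85}\right) = 0 + \left(15 - 11 + 2\right)^{2} \left(\left(-94\right) \left(- \frac{1}{85}\right)\right) = 0 + 6^{2} \cdot \frac{94}{85} = 0 + 36 \cdot \frac{94}{85} = 0 + \frac{3384}{85} = \frac{3384}{85}$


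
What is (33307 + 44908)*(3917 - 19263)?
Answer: -1200287390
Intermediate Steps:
(33307 + 44908)*(3917 - 19263) = 78215*(-15346) = -1200287390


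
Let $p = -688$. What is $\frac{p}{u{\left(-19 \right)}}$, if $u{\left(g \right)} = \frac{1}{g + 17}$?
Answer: $1376$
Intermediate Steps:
$u{\left(g \right)} = \frac{1}{17 + g}$
$\frac{p}{u{\left(-19 \right)}} = - \frac{688}{\frac{1}{17 - 19}} = - \frac{688}{\frac{1}{-2}} = - \frac{688}{- \frac{1}{2}} = \left(-688\right) \left(-2\right) = 1376$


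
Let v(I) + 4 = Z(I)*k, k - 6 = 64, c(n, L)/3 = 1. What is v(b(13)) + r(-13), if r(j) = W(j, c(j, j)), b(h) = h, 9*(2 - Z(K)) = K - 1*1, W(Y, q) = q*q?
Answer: 155/3 ≈ 51.667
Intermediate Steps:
c(n, L) = 3 (c(n, L) = 3*1 = 3)
W(Y, q) = q²
Z(K) = 19/9 - K/9 (Z(K) = 2 - (K - 1*1)/9 = 2 - (K - 1)/9 = 2 - (-1 + K)/9 = 2 + (⅑ - K/9) = 19/9 - K/9)
k = 70 (k = 6 + 64 = 70)
v(I) = 1294/9 - 70*I/9 (v(I) = -4 + (19/9 - I/9)*70 = -4 + (1330/9 - 70*I/9) = 1294/9 - 70*I/9)
r(j) = 9 (r(j) = 3² = 9)
v(b(13)) + r(-13) = (1294/9 - 70/9*13) + 9 = (1294/9 - 910/9) + 9 = 128/3 + 9 = 155/3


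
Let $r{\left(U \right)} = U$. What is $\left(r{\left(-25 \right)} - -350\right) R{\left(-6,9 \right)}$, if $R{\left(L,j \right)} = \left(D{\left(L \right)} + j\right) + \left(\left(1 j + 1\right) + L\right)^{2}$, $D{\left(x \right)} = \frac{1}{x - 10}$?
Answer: $\frac{129675}{16} \approx 8104.7$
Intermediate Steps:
$D{\left(x \right)} = \frac{1}{-10 + x}$ ($D{\left(x \right)} = \frac{1}{x - 10} = \frac{1}{-10 + x}$)
$R{\left(L,j \right)} = j + \frac{1}{-10 + L} + \left(1 + L + j\right)^{2}$ ($R{\left(L,j \right)} = \left(\frac{1}{-10 + L} + j\right) + \left(\left(1 j + 1\right) + L\right)^{2} = \left(j + \frac{1}{-10 + L}\right) + \left(\left(j + 1\right) + L\right)^{2} = \left(j + \frac{1}{-10 + L}\right) + \left(\left(1 + j\right) + L\right)^{2} = \left(j + \frac{1}{-10 + L}\right) + \left(1 + L + j\right)^{2} = j + \frac{1}{-10 + L} + \left(1 + L + j\right)^{2}$)
$\left(r{\left(-25 \right)} - -350\right) R{\left(-6,9 \right)} = \left(-25 - -350\right) \frac{1 + \left(-10 - 6\right) \left(9 + \left(1 - 6 + 9\right)^{2}\right)}{-10 - 6} = \left(-25 + 350\right) \frac{1 - 16 \left(9 + 4^{2}\right)}{-16} = 325 \left(- \frac{1 - 16 \left(9 + 16\right)}{16}\right) = 325 \left(- \frac{1 - 400}{16}\right) = 325 \left(\left(- \frac{1}{16}\right) \left(-399\right)\right) = 325 \cdot \frac{399}{16} = \frac{129675}{16}$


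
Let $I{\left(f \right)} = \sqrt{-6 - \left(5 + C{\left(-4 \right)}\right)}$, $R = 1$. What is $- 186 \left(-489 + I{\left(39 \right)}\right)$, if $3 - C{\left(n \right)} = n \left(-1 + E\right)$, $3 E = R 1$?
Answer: $90954 - 62 i \sqrt{102} \approx 90954.0 - 626.17 i$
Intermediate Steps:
$E = \frac{1}{3}$ ($E = \frac{1 \cdot 1}{3} = \frac{1}{3} \cdot 1 = \frac{1}{3} \approx 0.33333$)
$C{\left(n \right)} = 3 + \frac{2 n}{3}$ ($C{\left(n \right)} = 3 - n \left(-1 + \frac{1}{3}\right) = 3 - n \left(- \frac{2}{3}\right) = 3 - - \frac{2 n}{3} = 3 + \frac{2 n}{3}$)
$I{\left(f \right)} = \frac{i \sqrt{102}}{3}$ ($I{\left(f \right)} = \sqrt{-6 - \left(8 - \frac{8}{3}\right)} = \sqrt{-6 - \frac{16}{3}} = \sqrt{- \frac{34}{3}} = \frac{i \sqrt{102}}{3}$)
$- 186 \left(-489 + I{\left(39 \right)}\right) = - 186 \left(-489 + \frac{i \sqrt{102}}{3}\right) = 90954 - 62 i \sqrt{102}$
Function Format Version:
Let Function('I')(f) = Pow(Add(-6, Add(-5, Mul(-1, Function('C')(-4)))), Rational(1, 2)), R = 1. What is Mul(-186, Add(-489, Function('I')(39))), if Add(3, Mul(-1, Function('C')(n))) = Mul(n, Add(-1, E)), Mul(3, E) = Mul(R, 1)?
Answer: Add(90954, Mul(-62, I, Pow(102, Rational(1, 2)))) ≈ Add(90954., Mul(-626.17, I))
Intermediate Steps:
E = Rational(1, 3) (E = Mul(Rational(1, 3), Mul(1, 1)) = Mul(Rational(1, 3), 1) = Rational(1, 3) ≈ 0.33333)
Function('C')(n) = Add(3, Mul(Rational(2, 3), n)) (Function('C')(n) = Add(3, Mul(-1, Mul(n, Add(-1, Rational(1, 3))))) = Add(3, Mul(-1, Mul(n, Rational(-2, 3)))) = Add(3, Mul(-1, Mul(Rational(-2, 3), n))) = Add(3, Mul(Rational(2, 3), n)))
Function('I')(f) = Mul(Rational(1, 3), I, Pow(102, Rational(1, 2))) (Function('I')(f) = Pow(Add(-6, Add(-5, Mul(-1, Add(3, Mul(Rational(2, 3), -4))))), Rational(1, 2)) = Pow(Add(-6, Add(-5, Mul(-1, Add(3, Rational(-8, 3))))), Rational(1, 2)) = Pow(Add(-6, Add(-5, Mul(-1, Rational(1, 3)))), Rational(1, 2)) = Pow(Add(-6, Add(-5, Rational(-1, 3))), Rational(1, 2)) = Pow(Add(-6, Rational(-16, 3)), Rational(1, 2)) = Pow(Rational(-34, 3), Rational(1, 2)) = Mul(Rational(1, 3), I, Pow(102, Rational(1, 2))))
Mul(-186, Add(-489, Function('I')(39))) = Mul(-186, Add(-489, Mul(Rational(1, 3), I, Pow(102, Rational(1, 2))))) = Add(90954, Mul(-62, I, Pow(102, Rational(1, 2))))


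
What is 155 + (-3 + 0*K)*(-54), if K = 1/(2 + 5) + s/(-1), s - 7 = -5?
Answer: 317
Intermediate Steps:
s = 2 (s = 7 - 5 = 2)
K = -13/7 (K = 1/(2 + 5) + 2/(-1) = 1/7 + 2*(-1) = 1*(1/7) - 2 = 1/7 - 2 = -13/7 ≈ -1.8571)
155 + (-3 + 0*K)*(-54) = 155 + (-3 + 0*(-13/7))*(-54) = 155 + (-3 + 0)*(-54) = 155 - 3*(-54) = 155 + 162 = 317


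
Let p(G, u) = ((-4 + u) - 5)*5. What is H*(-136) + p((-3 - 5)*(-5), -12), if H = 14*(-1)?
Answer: 1799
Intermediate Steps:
H = -14
p(G, u) = -45 + 5*u (p(G, u) = (-9 + u)*5 = -45 + 5*u)
H*(-136) + p((-3 - 5)*(-5), -12) = -14*(-136) + (-45 + 5*(-12)) = 1904 + (-45 - 60) = 1904 - 105 = 1799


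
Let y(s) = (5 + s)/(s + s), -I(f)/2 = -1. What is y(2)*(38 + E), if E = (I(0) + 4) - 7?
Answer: 259/4 ≈ 64.750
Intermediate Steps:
I(f) = 2 (I(f) = -2*(-1) = 2)
y(s) = (5 + s)/(2*s) (y(s) = (5 + s)/((2*s)) = (5 + s)*(1/(2*s)) = (5 + s)/(2*s))
E = -1 (E = (2 + 4) - 7 = 6 - 7 = -1)
y(2)*(38 + E) = ((½)*(5 + 2)/2)*(38 - 1) = ((½)*(½)*7)*37 = (7/4)*37 = 259/4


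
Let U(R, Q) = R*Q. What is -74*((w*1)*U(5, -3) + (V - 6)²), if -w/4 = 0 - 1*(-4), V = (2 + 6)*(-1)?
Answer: -32264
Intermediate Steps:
V = -8 (V = 8*(-1) = -8)
w = -16 (w = -4*(0 - 1*(-4)) = -4*(0 + 4) = -4*4 = -16)
U(R, Q) = Q*R
-74*((w*1)*U(5, -3) + (V - 6)²) = -74*((-16*1)*(-3*5) + (-8 - 6)²) = -74*(-16*(-15) + (-14)²) = -74*(240 + 196) = -74*436 = -32264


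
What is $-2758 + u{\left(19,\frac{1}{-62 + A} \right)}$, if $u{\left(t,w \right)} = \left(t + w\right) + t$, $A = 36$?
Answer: $- \frac{70721}{26} \approx -2720.0$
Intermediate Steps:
$u{\left(t,w \right)} = w + 2 t$
$-2758 + u{\left(19,\frac{1}{-62 + A} \right)} = -2758 + \left(\frac{1}{-62 + 36} + 2 \cdot 19\right) = -2758 + \left(\frac{1}{-26} + 38\right) = -2758 + \left(- \frac{1}{26} + 38\right) = -2758 + \frac{987}{26} = - \frac{70721}{26}$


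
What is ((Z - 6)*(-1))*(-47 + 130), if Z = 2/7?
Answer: 3320/7 ≈ 474.29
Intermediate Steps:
Z = 2/7 (Z = 2*(1/7) = 2/7 ≈ 0.28571)
((Z - 6)*(-1))*(-47 + 130) = ((2/7 - 6)*(-1))*(-47 + 130) = -40/7*(-1)*83 = (40/7)*83 = 3320/7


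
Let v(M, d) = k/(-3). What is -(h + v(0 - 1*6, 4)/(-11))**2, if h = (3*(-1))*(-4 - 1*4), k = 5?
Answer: -635209/1089 ≈ -583.30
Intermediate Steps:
v(M, d) = -5/3 (v(M, d) = 5/(-3) = 5*(-1/3) = -5/3)
h = 24 (h = -3*(-4 - 4) = -3*(-8) = 24)
-(h + v(0 - 1*6, 4)/(-11))**2 = -(24 - 5/3/(-11))**2 = -(24 - 5/3*(-1/11))**2 = -(24 + 5/33)**2 = -(797/33)**2 = -1*635209/1089 = -635209/1089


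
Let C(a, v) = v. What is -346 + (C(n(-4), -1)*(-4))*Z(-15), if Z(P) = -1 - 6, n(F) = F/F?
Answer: -374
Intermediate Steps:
n(F) = 1
Z(P) = -7
-346 + (C(n(-4), -1)*(-4))*Z(-15) = -346 - 1*(-4)*(-7) = -346 + 4*(-7) = -346 - 28 = -374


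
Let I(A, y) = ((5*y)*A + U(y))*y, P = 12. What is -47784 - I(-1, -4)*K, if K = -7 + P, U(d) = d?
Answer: -47464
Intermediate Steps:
K = 5 (K = -7 + 12 = 5)
I(A, y) = y*(y + 5*A*y) (I(A, y) = ((5*y)*A + y)*y = (5*A*y + y)*y = (y + 5*A*y)*y = y*(y + 5*A*y))
-47784 - I(-1, -4)*K = -47784 - (-4)²*(1 + 5*(-1))*5 = -47784 - 16*(1 - 5)*5 = -47784 - 16*(-4)*5 = -47784 - (-64)*5 = -47784 - 1*(-320) = -47784 + 320 = -47464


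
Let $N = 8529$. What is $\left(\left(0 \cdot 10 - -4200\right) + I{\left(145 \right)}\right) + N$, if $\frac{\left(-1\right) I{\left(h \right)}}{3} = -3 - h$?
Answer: $13173$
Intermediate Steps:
$I{\left(h \right)} = 9 + 3 h$ ($I{\left(h \right)} = - 3 \left(-3 - h\right) = 9 + 3 h$)
$\left(\left(0 \cdot 10 - -4200\right) + I{\left(145 \right)}\right) + N = \left(\left(0 \cdot 10 - -4200\right) + \left(9 + 3 \cdot 145\right)\right) + 8529 = \left(\left(0 + 4200\right) + \left(9 + 435\right)\right) + 8529 = \left(4200 + 444\right) + 8529 = 4644 + 8529 = 13173$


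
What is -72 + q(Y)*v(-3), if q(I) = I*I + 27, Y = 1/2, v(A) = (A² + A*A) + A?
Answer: 1347/4 ≈ 336.75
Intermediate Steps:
v(A) = A + 2*A² (v(A) = (A² + A²) + A = 2*A² + A = A + 2*A²)
Y = ½ ≈ 0.50000
q(I) = 27 + I² (q(I) = I² + 27 = 27 + I²)
-72 + q(Y)*v(-3) = -72 + (27 + (½)²)*(-3*(1 + 2*(-3))) = -72 + (27 + ¼)*(-3*(1 - 6)) = -72 + 109*(-3*(-5))/4 = -72 + (109/4)*15 = -72 + 1635/4 = 1347/4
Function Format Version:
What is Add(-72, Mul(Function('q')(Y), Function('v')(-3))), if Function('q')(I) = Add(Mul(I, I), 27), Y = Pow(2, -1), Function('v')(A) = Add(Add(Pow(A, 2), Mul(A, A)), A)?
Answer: Rational(1347, 4) ≈ 336.75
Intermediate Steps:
Function('v')(A) = Add(A, Mul(2, Pow(A, 2))) (Function('v')(A) = Add(Add(Pow(A, 2), Pow(A, 2)), A) = Add(Mul(2, Pow(A, 2)), A) = Add(A, Mul(2, Pow(A, 2))))
Y = Rational(1, 2) ≈ 0.50000
Function('q')(I) = Add(27, Pow(I, 2)) (Function('q')(I) = Add(Pow(I, 2), 27) = Add(27, Pow(I, 2)))
Add(-72, Mul(Function('q')(Y), Function('v')(-3))) = Add(-72, Mul(Add(27, Pow(Rational(1, 2), 2)), Mul(-3, Add(1, Mul(2, -3))))) = Add(-72, Mul(Add(27, Rational(1, 4)), Mul(-3, Add(1, -6)))) = Add(-72, Mul(Rational(109, 4), Mul(-3, -5))) = Add(-72, Mul(Rational(109, 4), 15)) = Add(-72, Rational(1635, 4)) = Rational(1347, 4)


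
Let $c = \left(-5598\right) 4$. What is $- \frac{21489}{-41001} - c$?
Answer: $\frac{306038627}{13667} \approx 22393.0$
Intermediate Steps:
$c = -22392$
$- \frac{21489}{-41001} - c = - \frac{21489}{-41001} - -22392 = \left(-21489\right) \left(- \frac{1}{41001}\right) + 22392 = \frac{7163}{13667} + 22392 = \frac{306038627}{13667}$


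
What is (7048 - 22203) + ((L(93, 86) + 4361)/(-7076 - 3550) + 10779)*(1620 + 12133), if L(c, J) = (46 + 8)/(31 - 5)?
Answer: 10237599534728/69069 ≈ 1.4822e+8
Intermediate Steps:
L(c, J) = 27/13 (L(c, J) = 54/26 = 54*(1/26) = 27/13)
(7048 - 22203) + ((L(93, 86) + 4361)/(-7076 - 3550) + 10779)*(1620 + 12133) = (7048 - 22203) + ((27/13 + 4361)/(-7076 - 3550) + 10779)*(1620 + 12133) = -15155 + ((56720/13)/(-10626) + 10779)*13753 = -15155 + ((56720/13)*(-1/10626) + 10779)*13753 = -15155 + (-28360/69069 + 10779)*13753 = -15155 + (744466391/69069)*13753 = -15155 + 10238646275423/69069 = 10237599534728/69069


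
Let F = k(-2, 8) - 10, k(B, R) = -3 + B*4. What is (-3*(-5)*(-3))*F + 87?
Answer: 1032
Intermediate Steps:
k(B, R) = -3 + 4*B
F = -21 (F = (-3 + 4*(-2)) - 10 = (-3 - 8) - 10 = -11 - 10 = -21)
(-3*(-5)*(-3))*F + 87 = (-3*(-5)*(-3))*(-21) + 87 = (15*(-3))*(-21) + 87 = -45*(-21) + 87 = 945 + 87 = 1032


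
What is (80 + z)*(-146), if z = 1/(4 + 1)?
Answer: -58546/5 ≈ -11709.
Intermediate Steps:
z = ⅕ (z = 1/5 = ⅕ ≈ 0.20000)
(80 + z)*(-146) = (80 + ⅕)*(-146) = (401/5)*(-146) = -58546/5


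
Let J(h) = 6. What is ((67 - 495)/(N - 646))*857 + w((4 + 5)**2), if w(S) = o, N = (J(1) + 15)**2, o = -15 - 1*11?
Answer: 361466/205 ≈ 1763.2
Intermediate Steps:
o = -26 (o = -15 - 11 = -26)
N = 441 (N = (6 + 15)**2 = 21**2 = 441)
w(S) = -26
((67 - 495)/(N - 646))*857 + w((4 + 5)**2) = ((67 - 495)/(441 - 646))*857 - 26 = -428/(-205)*857 - 26 = -428*(-1/205)*857 - 26 = (428/205)*857 - 26 = 366796/205 - 26 = 361466/205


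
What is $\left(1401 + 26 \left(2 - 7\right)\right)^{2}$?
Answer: $1615441$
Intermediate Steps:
$\left(1401 + 26 \left(2 - 7\right)\right)^{2} = \left(1401 + 26 \left(-5\right)\right)^{2} = \left(1401 - 130\right)^{2} = 1271^{2} = 1615441$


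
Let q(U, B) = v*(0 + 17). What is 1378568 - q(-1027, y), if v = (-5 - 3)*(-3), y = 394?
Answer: 1378160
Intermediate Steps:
v = 24 (v = -8*(-3) = 24)
q(U, B) = 408 (q(U, B) = 24*(0 + 17) = 24*17 = 408)
1378568 - q(-1027, y) = 1378568 - 1*408 = 1378568 - 408 = 1378160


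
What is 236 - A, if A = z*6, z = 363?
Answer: -1942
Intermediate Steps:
A = 2178 (A = 363*6 = 2178)
236 - A = 236 - 1*2178 = 236 - 2178 = -1942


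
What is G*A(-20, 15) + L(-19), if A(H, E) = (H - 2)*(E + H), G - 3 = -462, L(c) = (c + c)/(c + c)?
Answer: -50489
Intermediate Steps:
L(c) = 1 (L(c) = (2*c)/((2*c)) = (2*c)*(1/(2*c)) = 1)
G = -459 (G = 3 - 462 = -459)
A(H, E) = (-2 + H)*(E + H)
G*A(-20, 15) + L(-19) = -459*((-20)**2 - 2*15 - 2*(-20) + 15*(-20)) + 1 = -459*(400 - 30 + 40 - 300) + 1 = -459*110 + 1 = -50490 + 1 = -50489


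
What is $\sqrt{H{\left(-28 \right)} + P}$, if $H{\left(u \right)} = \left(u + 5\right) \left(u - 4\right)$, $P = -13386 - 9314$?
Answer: $34 i \sqrt{19} \approx 148.2 i$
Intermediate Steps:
$P = -22700$ ($P = -13386 - 9314 = -22700$)
$H{\left(u \right)} = \left(-4 + u\right) \left(5 + u\right)$ ($H{\left(u \right)} = \left(5 + u\right) \left(-4 + u\right) = \left(-4 + u\right) \left(5 + u\right)$)
$\sqrt{H{\left(-28 \right)} + P} = \sqrt{\left(-20 - 28 + \left(-28\right)^{2}\right) - 22700} = \sqrt{\left(-20 - 28 + 784\right) - 22700} = \sqrt{736 - 22700} = \sqrt{-21964} = 34 i \sqrt{19}$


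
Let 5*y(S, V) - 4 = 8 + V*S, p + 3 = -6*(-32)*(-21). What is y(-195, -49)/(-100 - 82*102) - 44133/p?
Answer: 121940381/11384080 ≈ 10.711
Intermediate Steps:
p = -4035 (p = -3 - 6*(-32)*(-21) = -3 + 192*(-21) = -3 - 4032 = -4035)
y(S, V) = 12/5 + S*V/5 (y(S, V) = ⅘ + (8 + V*S)/5 = ⅘ + (8 + S*V)/5 = ⅘ + (8/5 + S*V/5) = 12/5 + S*V/5)
y(-195, -49)/(-100 - 82*102) - 44133/p = (12/5 + (⅕)*(-195)*(-49))/(-100 - 82*102) - 44133/(-4035) = (12/5 + 1911)/(-100 - 8364) - 44133*(-1/4035) = (9567/5)/(-8464) + 14711/1345 = (9567/5)*(-1/8464) + 14711/1345 = -9567/42320 + 14711/1345 = 121940381/11384080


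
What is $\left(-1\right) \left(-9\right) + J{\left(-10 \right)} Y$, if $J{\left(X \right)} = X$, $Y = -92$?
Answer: $929$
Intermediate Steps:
$\left(-1\right) \left(-9\right) + J{\left(-10 \right)} Y = \left(-1\right) \left(-9\right) - -920 = 9 + 920 = 929$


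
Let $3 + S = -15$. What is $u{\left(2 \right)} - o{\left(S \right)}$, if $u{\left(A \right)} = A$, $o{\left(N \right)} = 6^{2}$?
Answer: $-34$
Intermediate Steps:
$S = -18$ ($S = -3 - 15 = -18$)
$o{\left(N \right)} = 36$
$u{\left(2 \right)} - o{\left(S \right)} = 2 - 36 = -34$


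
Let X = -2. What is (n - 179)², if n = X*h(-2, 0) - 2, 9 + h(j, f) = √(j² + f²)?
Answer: 27889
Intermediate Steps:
h(j, f) = -9 + √(f² + j²) (h(j, f) = -9 + √(j² + f²) = -9 + √(f² + j²))
n = 12 (n = -2*(-9 + √(0² + (-2)²)) - 2 = -2*(-9 + √(0 + 4)) - 2 = -2*(-9 + √4) - 2 = -2*(-9 + 2) - 2 = -2*(-7) - 2 = 14 - 2 = 12)
(n - 179)² = (12 - 179)² = (-167)² = 27889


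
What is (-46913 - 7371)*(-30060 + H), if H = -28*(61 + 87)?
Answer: 1856729936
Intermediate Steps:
H = -4144 (H = -28*148 = -4144)
(-46913 - 7371)*(-30060 + H) = (-46913 - 7371)*(-30060 - 4144) = -54284*(-34204) = 1856729936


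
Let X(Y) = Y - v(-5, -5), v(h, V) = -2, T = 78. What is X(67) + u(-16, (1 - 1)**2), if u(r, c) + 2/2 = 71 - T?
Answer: 61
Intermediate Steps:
u(r, c) = -8 (u(r, c) = -1 + (71 - 1*78) = -1 + (71 - 78) = -1 - 7 = -8)
X(Y) = 2 + Y (X(Y) = Y - 1*(-2) = Y + 2 = 2 + Y)
X(67) + u(-16, (1 - 1)**2) = (2 + 67) - 8 = 69 - 8 = 61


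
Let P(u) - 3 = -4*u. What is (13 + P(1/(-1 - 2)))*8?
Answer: 416/3 ≈ 138.67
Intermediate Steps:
P(u) = 3 - 4*u
(13 + P(1/(-1 - 2)))*8 = (13 + (3 - 4/(-1 - 2)))*8 = (13 + (3 - 4/(-3)))*8 = (13 + (3 - 4*(-1/3)))*8 = (13 + (3 + 4/3))*8 = (13 + 13/3)*8 = (52/3)*8 = 416/3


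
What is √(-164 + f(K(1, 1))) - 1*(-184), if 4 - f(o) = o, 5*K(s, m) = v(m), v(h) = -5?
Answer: 184 + I*√159 ≈ 184.0 + 12.61*I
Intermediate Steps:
K(s, m) = -1 (K(s, m) = (⅕)*(-5) = -1)
f(o) = 4 - o
√(-164 + f(K(1, 1))) - 1*(-184) = √(-164 + (4 - 1*(-1))) - 1*(-184) = √(-164 + (4 + 1)) + 184 = √(-164 + 5) + 184 = √(-159) + 184 = I*√159 + 184 = 184 + I*√159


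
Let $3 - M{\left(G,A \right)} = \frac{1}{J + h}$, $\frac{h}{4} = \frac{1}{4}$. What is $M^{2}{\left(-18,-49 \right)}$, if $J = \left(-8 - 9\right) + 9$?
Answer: $\frac{484}{49} \approx 9.8775$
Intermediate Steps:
$h = 1$ ($h = \frac{4}{4} = 4 \cdot \frac{1}{4} = 1$)
$J = -8$ ($J = -17 + 9 = -8$)
$M{\left(G,A \right)} = \frac{22}{7}$ ($M{\left(G,A \right)} = 3 - \frac{1}{-8 + 1} = 3 - \frac{1}{-7} = 3 - - \frac{1}{7} = 3 + \frac{1}{7} = \frac{22}{7}$)
$M^{2}{\left(-18,-49 \right)} = \left(\frac{22}{7}\right)^{2} = \frac{484}{49}$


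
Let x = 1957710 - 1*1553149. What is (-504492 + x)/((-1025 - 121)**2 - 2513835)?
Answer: 99931/1200519 ≈ 0.083240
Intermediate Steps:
x = 404561 (x = 1957710 - 1553149 = 404561)
(-504492 + x)/((-1025 - 121)**2 - 2513835) = (-504492 + 404561)/((-1025 - 121)**2 - 2513835) = -99931/((-1146)**2 - 2513835) = -99931/(1313316 - 2513835) = -99931/(-1200519) = -99931*(-1/1200519) = 99931/1200519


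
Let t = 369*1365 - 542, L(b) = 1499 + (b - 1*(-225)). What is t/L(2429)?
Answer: 503143/4153 ≈ 121.15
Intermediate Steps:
L(b) = 1724 + b (L(b) = 1499 + (b + 225) = 1499 + (225 + b) = 1724 + b)
t = 503143 (t = 503685 - 542 = 503143)
t/L(2429) = 503143/(1724 + 2429) = 503143/4153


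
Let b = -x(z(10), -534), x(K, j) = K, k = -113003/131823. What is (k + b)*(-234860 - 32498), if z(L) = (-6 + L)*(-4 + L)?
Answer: 876066663290/131823 ≈ 6.6458e+6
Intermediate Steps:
k = -113003/131823 (k = -113003*1/131823 = -113003/131823 ≈ -0.85723)
b = -24 (b = -(24 + 10² - 10*10) = -(24 + 100 - 100) = -1*24 = -24)
(k + b)*(-234860 - 32498) = (-113003/131823 - 24)*(-234860 - 32498) = -3276755/131823*(-267358) = 876066663290/131823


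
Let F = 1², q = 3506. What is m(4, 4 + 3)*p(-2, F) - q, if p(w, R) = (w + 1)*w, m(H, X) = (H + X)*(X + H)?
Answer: -3264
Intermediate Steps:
F = 1
m(H, X) = (H + X)² (m(H, X) = (H + X)*(H + X) = (H + X)²)
p(w, R) = w*(1 + w) (p(w, R) = (1 + w)*w = w*(1 + w))
m(4, 4 + 3)*p(-2, F) - q = (4 + (4 + 3))²*(-2*(1 - 2)) - 1*3506 = (4 + 7)²*(-2*(-1)) - 3506 = 11²*2 - 3506 = 121*2 - 3506 = 242 - 3506 = -3264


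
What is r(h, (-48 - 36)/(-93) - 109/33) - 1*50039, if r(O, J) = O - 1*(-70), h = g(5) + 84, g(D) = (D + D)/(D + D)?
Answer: -49884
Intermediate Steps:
g(D) = 1 (g(D) = (2*D)/((2*D)) = (2*D)*(1/(2*D)) = 1)
h = 85 (h = 1 + 84 = 85)
r(O, J) = 70 + O (r(O, J) = O + 70 = 70 + O)
r(h, (-48 - 36)/(-93) - 109/33) - 1*50039 = (70 + 85) - 1*50039 = 155 - 50039 = -49884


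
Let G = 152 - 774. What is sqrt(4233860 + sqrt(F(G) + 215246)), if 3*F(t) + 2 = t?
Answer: sqrt(4233860 + sqrt(215038)) ≈ 2057.7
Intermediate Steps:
G = -622
F(t) = -2/3 + t/3
sqrt(4233860 + sqrt(F(G) + 215246)) = sqrt(4233860 + sqrt((-2/3 + (1/3)*(-622)) + 215246)) = sqrt(4233860 + sqrt((-2/3 - 622/3) + 215246)) = sqrt(4233860 + sqrt(-208 + 215246)) = sqrt(4233860 + sqrt(215038))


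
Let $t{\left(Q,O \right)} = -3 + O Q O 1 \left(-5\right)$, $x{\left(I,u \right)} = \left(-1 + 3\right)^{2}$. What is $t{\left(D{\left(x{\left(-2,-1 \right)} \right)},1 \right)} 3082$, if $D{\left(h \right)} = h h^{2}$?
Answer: $-995486$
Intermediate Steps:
$x{\left(I,u \right)} = 4$ ($x{\left(I,u \right)} = 2^{2} = 4$)
$D{\left(h \right)} = h^{3}$
$t{\left(Q,O \right)} = -3 - 5 Q O^{2}$ ($t{\left(Q,O \right)} = -3 + O O Q 1 \left(-5\right) = -3 + O O Q \left(-5\right) = -3 + O \left(- 5 O Q\right) = -3 - 5 Q O^{2}$)
$t{\left(D{\left(x{\left(-2,-1 \right)} \right)},1 \right)} 3082 = \left(-3 - 5 \cdot 4^{3} \cdot 1^{2}\right) 3082 = \left(-3 - 320 \cdot 1\right) 3082 = \left(-3 - 320\right) 3082 = \left(-323\right) 3082 = -995486$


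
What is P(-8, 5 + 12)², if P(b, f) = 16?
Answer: 256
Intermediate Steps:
P(-8, 5 + 12)² = 16² = 256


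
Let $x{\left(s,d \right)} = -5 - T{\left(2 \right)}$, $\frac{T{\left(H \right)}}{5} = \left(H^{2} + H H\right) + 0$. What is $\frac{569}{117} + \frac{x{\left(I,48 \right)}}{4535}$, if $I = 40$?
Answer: $\frac{515030}{106119} \approx 4.8533$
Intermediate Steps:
$T{\left(H \right)} = 10 H^{2}$ ($T{\left(H \right)} = 5 \left(\left(H^{2} + H H\right) + 0\right) = 5 \left(\left(H^{2} + H^{2}\right) + 0\right) = 5 \left(2 H^{2} + 0\right) = 5 \cdot 2 H^{2} = 10 H^{2}$)
$x{\left(s,d \right)} = -45$ ($x{\left(s,d \right)} = -5 - 10 \cdot 2^{2} = -5 - 10 \cdot 4 = -5 - 40 = -45$)
$\frac{569}{117} + \frac{x{\left(I,48 \right)}}{4535} = \frac{569}{117} - \frac{45}{4535} = 569 \cdot \frac{1}{117} - \frac{9}{907} = \frac{569}{117} - \frac{9}{907} = \frac{515030}{106119}$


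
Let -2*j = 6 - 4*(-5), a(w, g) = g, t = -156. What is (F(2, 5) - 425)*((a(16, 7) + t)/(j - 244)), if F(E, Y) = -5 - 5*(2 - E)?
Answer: -64070/257 ≈ -249.30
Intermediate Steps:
j = -13 (j = -(6 - 4*(-5))/2 = -(6 + 20)/2 = -½*26 = -13)
F(E, Y) = -15 + 5*E (F(E, Y) = -5 + (-10 + 5*E) = -15 + 5*E)
(F(2, 5) - 425)*((a(16, 7) + t)/(j - 244)) = ((-15 + 5*2) - 425)*((7 - 156)/(-13 - 244)) = ((-15 + 10) - 425)*(-149/(-257)) = (-5 - 425)*(-149*(-1/257)) = -430*149/257 = -64070/257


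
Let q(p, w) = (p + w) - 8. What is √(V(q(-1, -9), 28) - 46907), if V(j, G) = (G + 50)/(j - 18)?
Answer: I*√1688730/6 ≈ 216.59*I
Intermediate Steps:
q(p, w) = -8 + p + w
V(j, G) = (50 + G)/(-18 + j)
√(V(q(-1, -9), 28) - 46907) = √((50 + 28)/(-18 + (-8 - 1 - 9)) - 46907) = √(78/(-18 - 18) - 46907) = √(78/(-36) - 46907) = √(-1/36*78 - 46907) = √(-13/6 - 46907) = √(-281455/6) = I*√1688730/6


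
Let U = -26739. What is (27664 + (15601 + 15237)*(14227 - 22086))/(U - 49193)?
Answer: 121164089/37966 ≈ 3191.4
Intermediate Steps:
(27664 + (15601 + 15237)*(14227 - 22086))/(U - 49193) = (27664 + (15601 + 15237)*(14227 - 22086))/(-26739 - 49193) = (27664 + 30838*(-7859))/(-75932) = (27664 - 242355842)*(-1/75932) = -242328178*(-1/75932) = 121164089/37966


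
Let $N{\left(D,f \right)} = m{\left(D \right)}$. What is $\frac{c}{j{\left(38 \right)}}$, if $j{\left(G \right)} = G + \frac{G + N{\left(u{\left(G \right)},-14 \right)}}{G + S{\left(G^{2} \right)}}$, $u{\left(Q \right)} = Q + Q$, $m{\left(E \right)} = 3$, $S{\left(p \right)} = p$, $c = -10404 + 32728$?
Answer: $\frac{33084168}{56357} \approx 587.05$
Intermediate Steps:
$c = 22324$
$u{\left(Q \right)} = 2 Q$
$N{\left(D,f \right)} = 3$
$j{\left(G \right)} = G + \frac{3 + G}{G + G^{2}}$ ($j{\left(G \right)} = G + \frac{G + 3}{G + G^{2}} = G + \frac{3 + G}{G + G^{2}}$)
$\frac{c}{j{\left(38 \right)}} = \frac{22324}{\frac{1}{38} \frac{1}{1 + 38} \left(3 + 38 + 38^{2} + 38^{3}\right)} = \frac{22324}{\frac{1}{38} \cdot \frac{1}{39} \left(3 + 38 + 1444 + 54872\right)} = \frac{22324}{\frac{1}{38} \cdot \frac{1}{39} \cdot 56357} = \frac{22324}{\frac{56357}{1482}} = 22324 \cdot \frac{1482}{56357} = \frac{33084168}{56357}$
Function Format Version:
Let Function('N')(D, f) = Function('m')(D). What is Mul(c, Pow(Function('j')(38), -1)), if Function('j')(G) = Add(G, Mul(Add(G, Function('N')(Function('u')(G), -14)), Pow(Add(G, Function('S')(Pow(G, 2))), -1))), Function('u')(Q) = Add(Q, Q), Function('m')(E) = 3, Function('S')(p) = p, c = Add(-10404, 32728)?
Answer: Rational(33084168, 56357) ≈ 587.05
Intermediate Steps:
c = 22324
Function('u')(Q) = Mul(2, Q)
Function('N')(D, f) = 3
Function('j')(G) = Add(G, Mul(Pow(Add(G, Pow(G, 2)), -1), Add(3, G))) (Function('j')(G) = Add(G, Mul(Add(G, 3), Pow(Add(G, Pow(G, 2)), -1))) = Add(G, Mul(Add(3, G), Pow(Add(G, Pow(G, 2)), -1))) = Add(G, Mul(Pow(Add(G, Pow(G, 2)), -1), Add(3, G))))
Mul(c, Pow(Function('j')(38), -1)) = Mul(22324, Pow(Mul(Pow(38, -1), Pow(Add(1, 38), -1), Add(3, 38, Pow(38, 2), Pow(38, 3))), -1)) = Mul(22324, Pow(Mul(Rational(1, 38), Pow(39, -1), Add(3, 38, 1444, 54872)), -1)) = Mul(22324, Pow(Mul(Rational(1, 38), Rational(1, 39), 56357), -1)) = Mul(22324, Pow(Rational(56357, 1482), -1)) = Mul(22324, Rational(1482, 56357)) = Rational(33084168, 56357)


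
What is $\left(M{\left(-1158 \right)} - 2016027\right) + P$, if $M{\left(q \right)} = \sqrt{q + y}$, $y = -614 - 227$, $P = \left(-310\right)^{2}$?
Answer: $-1919927 + i \sqrt{1999} \approx -1.9199 \cdot 10^{6} + 44.71 i$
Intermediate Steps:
$P = 96100$
$y = -841$ ($y = -614 - 227 = -841$)
$M{\left(q \right)} = \sqrt{-841 + q}$ ($M{\left(q \right)} = \sqrt{q - 841} = \sqrt{-841 + q}$)
$\left(M{\left(-1158 \right)} - 2016027\right) + P = \left(\sqrt{-841 - 1158} - 2016027\right) + 96100 = \left(\sqrt{-1999} - 2016027\right) + 96100 = \left(i \sqrt{1999} - 2016027\right) + 96100 = \left(-2016027 + i \sqrt{1999}\right) + 96100 = -1919927 + i \sqrt{1999}$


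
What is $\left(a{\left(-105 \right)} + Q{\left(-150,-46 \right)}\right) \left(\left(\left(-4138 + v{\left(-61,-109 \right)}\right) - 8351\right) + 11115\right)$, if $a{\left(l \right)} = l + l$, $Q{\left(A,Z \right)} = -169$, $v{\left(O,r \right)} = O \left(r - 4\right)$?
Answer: $-2091701$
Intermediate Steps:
$v{\left(O,r \right)} = O \left(-4 + r\right)$
$a{\left(l \right)} = 2 l$
$\left(a{\left(-105 \right)} + Q{\left(-150,-46 \right)}\right) \left(\left(\left(-4138 + v{\left(-61,-109 \right)}\right) - 8351\right) + 11115\right) = \left(2 \left(-105\right) - 169\right) \left(\left(\left(-4138 - 61 \left(-4 - 109\right)\right) - 8351\right) + 11115\right) = \left(-210 - 169\right) \left(\left(\left(-4138 - -6893\right) - 8351\right) + 11115\right) = - 379 \left(\left(\left(-4138 + 6893\right) - 8351\right) + 11115\right) = - 379 \left(\left(2755 - 8351\right) + 11115\right) = - 379 \left(-5596 + 11115\right) = \left(-379\right) 5519 = -2091701$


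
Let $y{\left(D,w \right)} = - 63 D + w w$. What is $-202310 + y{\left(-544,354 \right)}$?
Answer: $-42722$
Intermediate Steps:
$y{\left(D,w \right)} = w^{2} - 63 D$ ($y{\left(D,w \right)} = - 63 D + w^{2} = w^{2} - 63 D$)
$-202310 + y{\left(-544,354 \right)} = -202310 - \left(-34272 - 354^{2}\right) = -202310 + \left(125316 + 34272\right) = -202310 + 159588 = -42722$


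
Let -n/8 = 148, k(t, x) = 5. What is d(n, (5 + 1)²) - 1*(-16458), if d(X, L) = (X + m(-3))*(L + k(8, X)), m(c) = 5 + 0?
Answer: -31881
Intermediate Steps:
m(c) = 5
n = -1184 (n = -8*148 = -1184)
d(X, L) = (5 + L)*(5 + X) (d(X, L) = (X + 5)*(L + 5) = (5 + X)*(5 + L) = (5 + L)*(5 + X))
d(n, (5 + 1)²) - 1*(-16458) = (25 + 5*(5 + 1)² + 5*(-1184) + (5 + 1)²*(-1184)) - 1*(-16458) = (25 + 5*6² - 5920 + 6²*(-1184)) + 16458 = (25 + 5*36 - 5920 + 36*(-1184)) + 16458 = (25 + 180 - 5920 - 42624) + 16458 = -48339 + 16458 = -31881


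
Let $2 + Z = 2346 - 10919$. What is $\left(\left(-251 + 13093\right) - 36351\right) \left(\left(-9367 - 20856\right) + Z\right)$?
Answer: $912102182$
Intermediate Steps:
$Z = -8575$ ($Z = -2 + \left(2346 - 10919\right) = -2 - 8573 = -8575$)
$\left(\left(-251 + 13093\right) - 36351\right) \left(\left(-9367 - 20856\right) + Z\right) = \left(\left(-251 + 13093\right) - 36351\right) \left(\left(-9367 - 20856\right) - 8575\right) = \left(12842 - 36351\right) \left(\left(-9367 - 20856\right) - 8575\right) = - 23509 \left(-30223 - 8575\right) = \left(-23509\right) \left(-38798\right) = 912102182$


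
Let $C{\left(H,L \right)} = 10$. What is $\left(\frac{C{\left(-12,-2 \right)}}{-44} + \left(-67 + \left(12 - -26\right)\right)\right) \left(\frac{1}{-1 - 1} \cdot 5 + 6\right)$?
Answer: $- \frac{4501}{44} \approx -102.3$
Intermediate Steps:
$\left(\frac{C{\left(-12,-2 \right)}}{-44} + \left(-67 + \left(12 - -26\right)\right)\right) \left(\frac{1}{-1 - 1} \cdot 5 + 6\right) = \left(\frac{10}{-44} + \left(-67 + \left(12 - -26\right)\right)\right) \left(\frac{1}{-1 - 1} \cdot 5 + 6\right) = \left(10 \left(- \frac{1}{44}\right) + \left(-67 + \left(12 + 26\right)\right)\right) \left(\frac{1}{-2} \cdot 5 + 6\right) = \left(- \frac{5}{22} + \left(-67 + 38\right)\right) \left(\left(- \frac{1}{2}\right) 5 + 6\right) = \left(- \frac{5}{22} - 29\right) \left(- \frac{5}{2} + 6\right) = \left(- \frac{643}{22}\right) \frac{7}{2} = - \frac{4501}{44}$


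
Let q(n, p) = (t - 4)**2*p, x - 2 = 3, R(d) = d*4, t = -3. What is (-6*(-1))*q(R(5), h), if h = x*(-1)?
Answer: -1470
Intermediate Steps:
R(d) = 4*d
x = 5 (x = 2 + 3 = 5)
h = -5 (h = 5*(-1) = -5)
q(n, p) = 49*p (q(n, p) = (-3 - 4)**2*p = (-7)**2*p = 49*p)
(-6*(-1))*q(R(5), h) = (-6*(-1))*(49*(-5)) = 6*(-245) = -1470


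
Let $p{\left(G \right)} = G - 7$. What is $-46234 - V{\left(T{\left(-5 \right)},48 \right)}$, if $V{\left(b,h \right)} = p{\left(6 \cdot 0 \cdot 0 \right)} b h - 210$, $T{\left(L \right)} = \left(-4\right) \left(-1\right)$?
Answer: $-44680$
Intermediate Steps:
$p{\left(G \right)} = -7 + G$ ($p{\left(G \right)} = G - 7 = -7 + G$)
$T{\left(L \right)} = 4$
$V{\left(b,h \right)} = -210 - 7 b h$ ($V{\left(b,h \right)} = \left(-7 + 6 \cdot 0 \cdot 0\right) b h - 210 = \left(-7 + 0 \cdot 0\right) b h - 210 = \left(-7 + 0\right) b h - 210 = - 7 b h - 210 = -210 - 7 b h$)
$-46234 - V{\left(T{\left(-5 \right)},48 \right)} = -46234 - \left(-210 - 28 \cdot 48\right) = -46234 - \left(-210 - 1344\right) = -46234 - -1554 = -46234 + 1554 = -44680$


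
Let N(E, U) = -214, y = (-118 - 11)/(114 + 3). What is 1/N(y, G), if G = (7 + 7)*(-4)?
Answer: -1/214 ≈ -0.0046729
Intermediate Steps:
G = -56 (G = 14*(-4) = -56)
y = -43/39 (y = -129/117 = -129*1/117 = -43/39 ≈ -1.1026)
1/N(y, G) = 1/(-214) = -1/214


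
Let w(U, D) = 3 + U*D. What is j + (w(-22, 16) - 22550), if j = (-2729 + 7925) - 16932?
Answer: -34635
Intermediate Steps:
w(U, D) = 3 + D*U
j = -11736 (j = 5196 - 16932 = -11736)
j + (w(-22, 16) - 22550) = -11736 + ((3 + 16*(-22)) - 22550) = -11736 + ((3 - 352) - 22550) = -11736 + (-349 - 22550) = -11736 - 22899 = -34635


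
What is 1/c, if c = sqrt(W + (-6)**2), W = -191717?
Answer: -I*sqrt(191681)/191681 ≈ -0.0022841*I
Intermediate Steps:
c = I*sqrt(191681) (c = sqrt(-191717 + (-6)**2) = sqrt(-191717 + 36) = sqrt(-191681) = I*sqrt(191681) ≈ 437.81*I)
1/c = 1/(I*sqrt(191681)) = -I*sqrt(191681)/191681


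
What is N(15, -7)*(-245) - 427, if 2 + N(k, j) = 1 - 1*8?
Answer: 1778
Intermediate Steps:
N(k, j) = -9 (N(k, j) = -2 + (1 - 1*8) = -2 + (1 - 8) = -2 - 7 = -9)
N(15, -7)*(-245) - 427 = -9*(-245) - 427 = 2205 - 427 = 1778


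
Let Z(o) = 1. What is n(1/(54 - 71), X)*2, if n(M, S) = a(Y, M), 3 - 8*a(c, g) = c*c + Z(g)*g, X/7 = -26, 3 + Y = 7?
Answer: -55/17 ≈ -3.2353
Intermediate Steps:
Y = 4 (Y = -3 + 7 = 4)
X = -182 (X = 7*(-26) = -182)
a(c, g) = 3/8 - g/8 - c²/8 (a(c, g) = 3/8 - (c*c + 1*g)/8 = 3/8 - (c² + g)/8 = 3/8 - (g + c²)/8 = 3/8 + (-g/8 - c²/8) = 3/8 - g/8 - c²/8)
n(M, S) = -13/8 - M/8 (n(M, S) = 3/8 - M/8 - ⅛*4² = 3/8 - M/8 - ⅛*16 = 3/8 - M/8 - 2 = -13/8 - M/8)
n(1/(54 - 71), X)*2 = (-13/8 - 1/(8*(54 - 71)))*2 = (-13/8 - ⅛/(-17))*2 = (-13/8 - ⅛*(-1/17))*2 = (-13/8 + 1/136)*2 = -55/34*2 = -55/17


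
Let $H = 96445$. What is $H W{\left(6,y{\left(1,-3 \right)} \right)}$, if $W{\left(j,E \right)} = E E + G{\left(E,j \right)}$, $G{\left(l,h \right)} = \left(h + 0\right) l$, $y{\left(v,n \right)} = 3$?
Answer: $2604015$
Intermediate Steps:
$G{\left(l,h \right)} = h l$
$W{\left(j,E \right)} = E^{2} + E j$ ($W{\left(j,E \right)} = E E + j E = E^{2} + E j$)
$H W{\left(6,y{\left(1,-3 \right)} \right)} = 96445 \cdot 3 \left(3 + 6\right) = 96445 \cdot 3 \cdot 9 = 96445 \cdot 27 = 2604015$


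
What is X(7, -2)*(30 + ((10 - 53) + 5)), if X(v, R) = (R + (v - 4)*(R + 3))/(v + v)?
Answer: -4/7 ≈ -0.57143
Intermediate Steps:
X(v, R) = (R + (-4 + v)*(3 + R))/(2*v) (X(v, R) = (R + (-4 + v)*(3 + R))/((2*v)) = (R + (-4 + v)*(3 + R))*(1/(2*v)) = (R + (-4 + v)*(3 + R))/(2*v))
X(7, -2)*(30 + ((10 - 53) + 5)) = ((1/2)*(-12 - 3*(-2) + 7*(3 - 2))/7)*(30 + ((10 - 53) + 5)) = ((1/2)*(1/7)*(-12 + 6 + 7*1))*(30 + (-43 + 5)) = ((1/2)*(1/7)*(-12 + 6 + 7))*(30 - 38) = ((1/2)*(1/7)*1)*(-8) = (1/14)*(-8) = -4/7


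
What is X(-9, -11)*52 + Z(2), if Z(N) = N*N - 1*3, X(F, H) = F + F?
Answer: -935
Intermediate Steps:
X(F, H) = 2*F
Z(N) = -3 + N² (Z(N) = N² - 3 = -3 + N²)
X(-9, -11)*52 + Z(2) = (2*(-9))*52 + (-3 + 2²) = -18*52 + (-3 + 4) = -936 + 1 = -935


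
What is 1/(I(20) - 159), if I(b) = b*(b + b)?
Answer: 1/641 ≈ 0.0015601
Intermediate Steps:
I(b) = 2*b² (I(b) = b*(2*b) = 2*b²)
1/(I(20) - 159) = 1/(2*20² - 159) = 1/(2*400 - 159) = 1/(800 - 159) = 1/641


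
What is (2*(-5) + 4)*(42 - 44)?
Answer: 12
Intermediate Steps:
(2*(-5) + 4)*(42 - 44) = (-10 + 4)*(-2) = -6*(-2) = 12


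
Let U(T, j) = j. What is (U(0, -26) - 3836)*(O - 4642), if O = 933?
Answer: 14324158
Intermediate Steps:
(U(0, -26) - 3836)*(O - 4642) = (-26 - 3836)*(933 - 4642) = -3862*(-3709) = 14324158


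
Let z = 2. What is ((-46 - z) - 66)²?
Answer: 12996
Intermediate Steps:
((-46 - z) - 66)² = ((-46 - 1*2) - 66)² = ((-46 - 2) - 66)² = (-48 - 66)² = (-114)² = 12996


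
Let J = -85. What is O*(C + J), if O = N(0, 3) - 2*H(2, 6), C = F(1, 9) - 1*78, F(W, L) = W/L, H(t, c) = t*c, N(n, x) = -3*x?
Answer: 16126/3 ≈ 5375.3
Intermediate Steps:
H(t, c) = c*t
C = -701/9 (C = 1/9 - 1*78 = 1*(⅑) - 78 = ⅑ - 78 = -701/9 ≈ -77.889)
O = -33 (O = -3*3 - 12*2 = -9 - 2*12 = -9 - 24 = -33)
O*(C + J) = -33*(-701/9 - 85) = -33*(-1466/9) = 16126/3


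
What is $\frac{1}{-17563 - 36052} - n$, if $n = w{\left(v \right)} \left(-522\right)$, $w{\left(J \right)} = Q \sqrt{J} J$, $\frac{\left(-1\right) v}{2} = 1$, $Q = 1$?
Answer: $- \frac{1}{53615} - 1044 i \sqrt{2} \approx -1.8652 \cdot 10^{-5} - 1476.4 i$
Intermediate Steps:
$v = -2$ ($v = \left(-2\right) 1 = -2$)
$w{\left(J \right)} = J^{\frac{3}{2}}$ ($w{\left(J \right)} = 1 \sqrt{J} J = \sqrt{J} J = J^{\frac{3}{2}}$)
$n = 1044 i \sqrt{2}$ ($n = \left(-2\right)^{\frac{3}{2}} \left(-522\right) = - 2 i \sqrt{2} \left(-522\right) = 1044 i \sqrt{2} \approx 1476.4 i$)
$\frac{1}{-17563 - 36052} - n = \frac{1}{-17563 - 36052} - 1044 i \sqrt{2} = \frac{1}{-53615} - 1044 i \sqrt{2} = - \frac{1}{53615} - 1044 i \sqrt{2}$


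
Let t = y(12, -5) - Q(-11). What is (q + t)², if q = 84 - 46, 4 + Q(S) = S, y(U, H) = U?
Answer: 4225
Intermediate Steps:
Q(S) = -4 + S
t = 27 (t = 12 - (-4 - 11) = 12 - 1*(-15) = 12 + 15 = 27)
q = 38
(q + t)² = (38 + 27)² = 65² = 4225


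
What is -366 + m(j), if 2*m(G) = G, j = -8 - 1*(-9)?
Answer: -731/2 ≈ -365.50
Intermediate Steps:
j = 1 (j = -8 + 9 = 1)
m(G) = G/2
-366 + m(j) = -366 + (1/2)*1 = -366 + 1/2 = -731/2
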